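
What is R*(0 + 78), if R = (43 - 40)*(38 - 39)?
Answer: -234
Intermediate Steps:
R = -3 (R = 3*(-1) = -3)
R*(0 + 78) = -3*(0 + 78) = -3*78 = -234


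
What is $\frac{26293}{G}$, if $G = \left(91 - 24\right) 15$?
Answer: $\frac{26293}{1005} \approx 26.162$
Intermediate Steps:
$G = 1005$ ($G = 67 \cdot 15 = 1005$)
$\frac{26293}{G} = \frac{26293}{1005}$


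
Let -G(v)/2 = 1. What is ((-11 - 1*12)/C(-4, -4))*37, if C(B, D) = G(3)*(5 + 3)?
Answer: 851/16 ≈ 53.188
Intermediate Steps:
G(v) = -2 (G(v) = -2*1 = -2)
C(B, D) = -16 (C(B, D) = -2*(5 + 3) = -2*8 = -16)
((-11 - 1*12)/C(-4, -4))*37 = ((-11 - 1*12)/(-16))*37 = ((-11 - 12)*(-1/16))*37 = -23*(-1/16)*37 = (23/16)*37 = 851/16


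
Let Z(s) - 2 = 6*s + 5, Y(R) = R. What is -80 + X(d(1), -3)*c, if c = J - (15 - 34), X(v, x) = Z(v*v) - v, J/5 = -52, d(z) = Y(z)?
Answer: -2972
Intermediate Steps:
d(z) = z
J = -260 (J = 5*(-52) = -260)
Z(s) = 7 + 6*s (Z(s) = 2 + (6*s + 5) = 2 + (5 + 6*s) = 7 + 6*s)
X(v, x) = 7 - v + 6*v² (X(v, x) = (7 + 6*(v*v)) - v = (7 + 6*v²) - v = 7 - v + 6*v²)
c = -241 (c = -260 - (15 - 34) = -260 - 1*(-19) = -260 + 19 = -241)
-80 + X(d(1), -3)*c = -80 + (7 - 1*1 + 6*1²)*(-241) = -80 + (7 - 1 + 6*1)*(-241) = -80 + (7 - 1 + 6)*(-241) = -80 + 12*(-241) = -80 - 2892 = -2972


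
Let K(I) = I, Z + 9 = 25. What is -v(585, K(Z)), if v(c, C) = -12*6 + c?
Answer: -513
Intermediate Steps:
Z = 16 (Z = -9 + 25 = 16)
v(c, C) = -72 + c
-v(585, K(Z)) = -(-72 + 585) = -1*513 = -513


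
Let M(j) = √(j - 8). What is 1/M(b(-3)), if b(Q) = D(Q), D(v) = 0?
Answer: -I*√2/4 ≈ -0.35355*I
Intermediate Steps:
b(Q) = 0
M(j) = √(-8 + j)
1/M(b(-3)) = 1/(√(-8 + 0)) = 1/(√(-8)) = 1/(2*I*√2) = -I*√2/4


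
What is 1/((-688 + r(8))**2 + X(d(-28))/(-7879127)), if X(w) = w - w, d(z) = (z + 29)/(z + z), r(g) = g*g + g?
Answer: 1/379456 ≈ 2.6354e-6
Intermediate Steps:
r(g) = g + g**2 (r(g) = g**2 + g = g + g**2)
d(z) = (29 + z)/(2*z) (d(z) = (29 + z)/((2*z)) = (29 + z)*(1/(2*z)) = (29 + z)/(2*z))
X(w) = 0
1/((-688 + r(8))**2 + X(d(-28))/(-7879127)) = 1/((-688 + 8*(1 + 8))**2 + 0/(-7879127)) = 1/((-688 + 8*9)**2 + 0*(-1/7879127)) = 1/((-688 + 72)**2 + 0) = 1/((-616)**2 + 0) = 1/(379456 + 0) = 1/379456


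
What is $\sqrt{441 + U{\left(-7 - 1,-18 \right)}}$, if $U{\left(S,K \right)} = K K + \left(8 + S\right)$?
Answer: $3 \sqrt{85} \approx 27.659$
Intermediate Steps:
$U{\left(S,K \right)} = 8 + S + K^{2}$ ($U{\left(S,K \right)} = K^{2} + \left(8 + S\right) = 8 + S + K^{2}$)
$\sqrt{441 + U{\left(-7 - 1,-18 \right)}} = \sqrt{441 + \left(8 - 8 + \left(-18\right)^{2}\right)} = \sqrt{441 + \left(8 - 8 + 324\right)} = \sqrt{441 + 324} = \sqrt{765} = 3 \sqrt{85}$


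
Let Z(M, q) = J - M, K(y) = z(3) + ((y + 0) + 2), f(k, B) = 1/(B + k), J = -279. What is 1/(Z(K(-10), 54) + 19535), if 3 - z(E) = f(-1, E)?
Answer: 2/38523 ≈ 5.1917e-5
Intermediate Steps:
z(E) = 3 - 1/(-1 + E) (z(E) = 3 - 1/(E - 1) = 3 - 1/(-1 + E))
K(y) = 9/2 + y (K(y) = (-4 + 3*3)/(-1 + 3) + ((y + 0) + 2) = (-4 + 9)/2 + (y + 2) = (½)*5 + (2 + y) = 5/2 + (2 + y) = 9/2 + y)
Z(M, q) = -279 - M
1/(Z(K(-10), 54) + 19535) = 1/((-279 - (9/2 - 10)) + 19535) = 1/((-279 - 1*(-11/2)) + 19535) = 1/((-279 + 11/2) + 19535) = 1/(-547/2 + 19535) = 1/(38523/2) = 2/38523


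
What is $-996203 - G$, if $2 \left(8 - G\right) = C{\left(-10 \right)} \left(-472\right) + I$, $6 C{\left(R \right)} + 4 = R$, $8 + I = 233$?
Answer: $- \frac{5973287}{6} \approx -9.9555 \cdot 10^{5}$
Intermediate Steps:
$I = 225$ ($I = -8 + 233 = 225$)
$C{\left(R \right)} = - \frac{2}{3} + \frac{R}{6}$
$G = - \frac{3931}{6}$ ($G = 8 - \frac{\left(- \frac{2}{3} + \frac{1}{6} \left(-10\right)\right) \left(-472\right) + 225}{2} = 8 - \frac{\left(- \frac{2}{3} - \frac{5}{3}\right) \left(-472\right) + 225}{2} = 8 - \frac{\left(- \frac{7}{3}\right) \left(-472\right) + 225}{2} = 8 - \frac{\frac{3304}{3} + 225}{2} = 8 - \frac{3979}{6} = - \frac{3931}{6} \approx -655.17$)
$-996203 - G = -996203 - - \frac{3931}{6} = -996203 + \frac{3931}{6} = - \frac{5973287}{6}$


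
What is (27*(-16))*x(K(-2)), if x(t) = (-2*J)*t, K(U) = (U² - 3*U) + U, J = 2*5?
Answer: 69120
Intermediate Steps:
J = 10
K(U) = U² - 2*U
x(t) = -20*t (x(t) = (-2*10)*t = -20*t)
(27*(-16))*x(K(-2)) = (27*(-16))*(-(-40)*(-2 - 2)) = -(-8640)*(-2*(-4)) = -(-8640)*8 = -432*(-160) = 69120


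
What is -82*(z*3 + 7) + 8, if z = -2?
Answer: -74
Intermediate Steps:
-82*(z*3 + 7) + 8 = -82*(-2*3 + 7) + 8 = -82*(-6 + 7) + 8 = -82*1 + 8 = -82 + 8 = -74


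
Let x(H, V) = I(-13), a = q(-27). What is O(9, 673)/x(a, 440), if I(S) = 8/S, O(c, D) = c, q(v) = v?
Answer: -117/8 ≈ -14.625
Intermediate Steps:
a = -27
x(H, V) = -8/13 (x(H, V) = 8/(-13) = 8*(-1/13) = -8/13)
O(9, 673)/x(a, 440) = 9/(-8/13) = 9*(-13/8) = -117/8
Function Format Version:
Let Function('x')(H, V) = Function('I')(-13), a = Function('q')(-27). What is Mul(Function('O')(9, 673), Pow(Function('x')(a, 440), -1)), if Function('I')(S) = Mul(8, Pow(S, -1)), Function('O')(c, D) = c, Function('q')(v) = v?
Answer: Rational(-117, 8) ≈ -14.625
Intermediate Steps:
a = -27
Function('x')(H, V) = Rational(-8, 13) (Function('x')(H, V) = Mul(8, Pow(-13, -1)) = Mul(8, Rational(-1, 13)) = Rational(-8, 13))
Mul(Function('O')(9, 673), Pow(Function('x')(a, 440), -1)) = Mul(9, Pow(Rational(-8, 13), -1)) = Mul(9, Rational(-13, 8)) = Rational(-117, 8)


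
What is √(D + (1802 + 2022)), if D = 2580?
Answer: 2*√1601 ≈ 80.025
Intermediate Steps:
√(D + (1802 + 2022)) = √(2580 + (1802 + 2022)) = √(2580 + 3824) = √6404 = 2*√1601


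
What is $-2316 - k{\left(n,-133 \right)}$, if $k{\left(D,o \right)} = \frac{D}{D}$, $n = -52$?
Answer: $-2317$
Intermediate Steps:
$k{\left(D,o \right)} = 1$
$-2316 - k{\left(n,-133 \right)} = -2316 - 1 = -2317$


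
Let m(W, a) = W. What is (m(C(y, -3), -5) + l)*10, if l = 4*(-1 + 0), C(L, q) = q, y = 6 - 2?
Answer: -70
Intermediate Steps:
y = 4
l = -4 (l = 4*(-1) = -4)
(m(C(y, -3), -5) + l)*10 = (-3 - 4)*10 = -7*10 = -70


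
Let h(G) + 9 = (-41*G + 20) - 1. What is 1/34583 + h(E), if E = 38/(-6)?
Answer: 27977650/103749 ≈ 269.67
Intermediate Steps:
E = -19/3 (E = 38*(-1/6) = -19/3 ≈ -6.3333)
h(G) = 10 - 41*G (h(G) = -9 + ((-41*G + 20) - 1) = -9 + ((20 - 41*G) - 1) = -9 + (19 - 41*G) = 10 - 41*G)
1/34583 + h(E) = 1/34583 + (10 - 41*(-19/3)) = 1/34583 + (10 + 779/3) = 1/34583 + 809/3 = 27977650/103749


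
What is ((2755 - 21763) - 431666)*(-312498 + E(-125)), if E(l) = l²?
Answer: 133792942402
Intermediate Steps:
((2755 - 21763) - 431666)*(-312498 + E(-125)) = ((2755 - 21763) - 431666)*(-312498 + (-125)²) = (-19008 - 431666)*(-312498 + 15625) = -450674*(-296873) = 133792942402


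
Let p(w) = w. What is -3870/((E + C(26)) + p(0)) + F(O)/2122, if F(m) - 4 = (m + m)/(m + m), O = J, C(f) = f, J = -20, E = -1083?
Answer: 8217425/2242954 ≈ 3.6637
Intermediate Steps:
O = -20
F(m) = 5 (F(m) = 4 + (m + m)/(m + m) = 4 + (2*m)/((2*m)) = 4 + (2*m)*(1/(2*m)) = 4 + 1 = 5)
-3870/((E + C(26)) + p(0)) + F(O)/2122 = -3870/((-1083 + 26) + 0) + 5/2122 = -3870/(-1057 + 0) + 5*(1/2122) = -3870/(-1057) + 5/2122 = -3870*(-1/1057) + 5/2122 = 3870/1057 + 5/2122 = 8217425/2242954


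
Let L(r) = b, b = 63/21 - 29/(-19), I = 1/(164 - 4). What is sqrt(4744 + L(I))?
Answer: sqrt(1714218)/19 ≈ 68.910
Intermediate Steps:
I = 1/160 ≈ 0.0062500
b = 86/19 (b = 63*(1/21) - 29*(-1/19) = 3 + 29/19 = 86/19 ≈ 4.5263)
L(r) = 86/19
sqrt(4744 + L(I)) = sqrt(4744 + 86/19) = sqrt(90222/19) = sqrt(1714218)/19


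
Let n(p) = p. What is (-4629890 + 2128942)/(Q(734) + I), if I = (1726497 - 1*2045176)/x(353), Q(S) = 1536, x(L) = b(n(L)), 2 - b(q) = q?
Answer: -877832748/857815 ≈ -1023.3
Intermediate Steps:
b(q) = 2 - q
x(L) = 2 - L
I = 318679/351 (I = (1726497 - 1*2045176)/(2 - 1*353) = (1726497 - 2045176)/(2 - 353) = -318679/(-351) = -318679*(-1/351) = 318679/351 ≈ 907.92)
(-4629890 + 2128942)/(Q(734) + I) = (-4629890 + 2128942)/(1536 + 318679/351) = -2500948/857815/351 = -2500948*351/857815 = -877832748/857815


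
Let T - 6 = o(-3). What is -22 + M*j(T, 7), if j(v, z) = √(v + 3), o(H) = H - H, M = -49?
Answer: -169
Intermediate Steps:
o(H) = 0
T = 6 (T = 6 + 0 = 6)
j(v, z) = √(3 + v)
-22 + M*j(T, 7) = -22 - 49*√(3 + 6) = -22 - 49*√9 = -22 - 49*3 = -22 - 147 = -169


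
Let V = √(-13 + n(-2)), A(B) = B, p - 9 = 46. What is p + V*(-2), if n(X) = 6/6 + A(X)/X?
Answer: 55 - 2*I*√11 ≈ 55.0 - 6.6332*I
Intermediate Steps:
p = 55 (p = 9 + 46 = 55)
n(X) = 2 (n(X) = 6/6 + X/X = 6*(⅙) + 1 = 1 + 1 = 2)
V = I*√11 (V = √(-13 + 2) = √(-11) = I*√11 ≈ 3.3166*I)
p + V*(-2) = 55 + (I*√11)*(-2) = 55 - 2*I*√11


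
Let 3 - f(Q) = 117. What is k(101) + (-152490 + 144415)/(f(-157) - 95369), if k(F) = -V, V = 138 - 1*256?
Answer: 11275069/95483 ≈ 118.08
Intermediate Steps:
V = -118 (V = 138 - 256 = -118)
f(Q) = -114 (f(Q) = 3 - 1*117 = 3 - 117 = -114)
k(F) = 118 (k(F) = -1*(-118) = 118)
k(101) + (-152490 + 144415)/(f(-157) - 95369) = 118 + (-152490 + 144415)/(-114 - 95369) = 118 - 8075/(-95483) = 118 - 8075*(-1/95483) = 118 + 8075/95483 = 11275069/95483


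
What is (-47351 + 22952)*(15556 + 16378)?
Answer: -779157666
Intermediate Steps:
(-47351 + 22952)*(15556 + 16378) = -24399*31934 = -779157666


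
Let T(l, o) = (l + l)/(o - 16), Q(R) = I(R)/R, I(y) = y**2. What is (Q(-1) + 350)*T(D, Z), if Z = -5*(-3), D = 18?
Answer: -12564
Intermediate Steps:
Q(R) = R (Q(R) = R**2/R = R)
Z = 15
T(l, o) = 2*l/(-16 + o) (T(l, o) = (2*l)/(-16 + o) = 2*l/(-16 + o))
(Q(-1) + 350)*T(D, Z) = (-1 + 350)*(2*18/(-16 + 15)) = 349*(2*18/(-1)) = 349*(2*18*(-1)) = 349*(-36) = -12564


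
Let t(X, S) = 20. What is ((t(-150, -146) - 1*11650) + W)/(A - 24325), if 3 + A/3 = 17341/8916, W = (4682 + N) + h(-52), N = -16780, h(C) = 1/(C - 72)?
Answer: 2186108839/2241402517 ≈ 0.97533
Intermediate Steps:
h(C) = 1/(-72 + C)
W = -1500153/124 (W = (4682 - 16780) + 1/(-72 - 52) = -12098 + 1/(-124) = -12098 - 1/124 = -1500153/124 ≈ -12098.)
A = -9407/2972 (A = -9 + 3*(17341/8916) = -9 + 17341/2972 = -9407/2972 ≈ -3.1652)
((t(-150, -146) - 1*11650) + W)/(A - 24325) = ((20 - 1*11650) - 1500153/124)/(-9407/2972 - 24325) = ((20 - 11650) - 1500153/124)/(-72303307/2972) = (-11630 - 1500153/124)*(-2972/72303307) = -2942273/124*(-2972/72303307) = 2186108839/2241402517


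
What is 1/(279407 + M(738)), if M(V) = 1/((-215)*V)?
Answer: 158670/44333508689 ≈ 3.5790e-6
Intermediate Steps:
M(V) = -1/(215*V)
1/(279407 + M(738)) = 1/(279407 - 1/215/738) = 1/(279407 - 1/215*1/738) = 1/(279407 - 1/158670) = 1/(44333508689/158670) = 158670/44333508689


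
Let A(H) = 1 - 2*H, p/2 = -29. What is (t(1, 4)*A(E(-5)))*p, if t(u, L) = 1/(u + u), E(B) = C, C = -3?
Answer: -203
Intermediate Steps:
E(B) = -3
t(u, L) = 1/(2*u)
p = -58 (p = 2*(-29) = -58)
(t(1, 4)*A(E(-5)))*p = (((1/2)/1)*(1 - 2*(-3)))*(-58) = (((1/2)*1)*(1 + 6))*(-58) = ((1/2)*7)*(-58) = (7/2)*(-58) = -203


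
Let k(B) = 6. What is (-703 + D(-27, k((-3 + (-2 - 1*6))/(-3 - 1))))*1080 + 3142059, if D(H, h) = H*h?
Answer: 2207859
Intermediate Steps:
(-703 + D(-27, k((-3 + (-2 - 1*6))/(-3 - 1))))*1080 + 3142059 = (-703 - 27*6)*1080 + 3142059 = (-703 - 162)*1080 + 3142059 = -865*1080 + 3142059 = -934200 + 3142059 = 2207859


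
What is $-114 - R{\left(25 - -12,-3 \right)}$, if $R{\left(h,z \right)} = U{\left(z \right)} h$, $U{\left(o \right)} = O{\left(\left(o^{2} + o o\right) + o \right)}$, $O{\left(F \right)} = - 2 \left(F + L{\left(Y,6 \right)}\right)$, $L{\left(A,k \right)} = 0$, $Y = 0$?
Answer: $996$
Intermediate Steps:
$O{\left(F \right)} = - 2 F$ ($O{\left(F \right)} = - 2 \left(F + 0\right) = - 2 F$)
$U{\left(o \right)} = - 4 o^{2} - 2 o$ ($U{\left(o \right)} = - 2 \left(\left(o^{2} + o o\right) + o\right) = - 2 \left(\left(o^{2} + o^{2}\right) + o\right) = - 2 \left(2 o^{2} + o\right) = - 2 \left(o + 2 o^{2}\right) = - 4 o^{2} - 2 o$)
$R{\left(h,z \right)} = - 2 h z \left(1 + 2 z\right)$ ($R{\left(h,z \right)} = - 2 z \left(1 + 2 z\right) h = - 2 h z \left(1 + 2 z\right)$)
$-114 - R{\left(25 - -12,-3 \right)} = -114 - \left(-2\right) \left(25 - -12\right) \left(-3\right) \left(1 + 2 \left(-3\right)\right) = -114 - \left(-2\right) \left(25 + 12\right) \left(-3\right) \left(1 - 6\right) = -114 - \left(-2\right) 37 \left(-3\right) \left(-5\right) = -114 - -1110 = -114 + 1110 = 996$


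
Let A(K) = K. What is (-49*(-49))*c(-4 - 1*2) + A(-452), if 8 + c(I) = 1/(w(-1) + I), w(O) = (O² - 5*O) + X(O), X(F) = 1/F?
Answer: -22061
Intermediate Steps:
w(O) = 1/O + O² - 5*O (w(O) = (O² - 5*O) + 1/O = 1/O + O² - 5*O)
c(I) = -8 + 1/(5 + I) (c(I) = -8 + 1/((1 + (-1)²*(-5 - 1))/(-1) + I) = -8 + 1/(-(1 + 1*(-6)) + I) = -8 + 1/(-(1 - 6) + I) = -8 + 1/(-1*(-5) + I) = -8 + 1/(5 + I))
(-49*(-49))*c(-4 - 1*2) + A(-452) = (-49*(-49))*((-39 - 8*(-4 - 1*2))/(5 + (-4 - 1*2))) - 452 = 2401*((-39 - 8*(-4 - 2))/(5 + (-4 - 2))) - 452 = 2401*((-39 - 8*(-6))/(5 - 6)) - 452 = 2401*((-39 + 48)/(-1)) - 452 = 2401*(-1*9) - 452 = 2401*(-9) - 452 = -21609 - 452 = -22061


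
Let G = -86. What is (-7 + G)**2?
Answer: 8649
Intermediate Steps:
(-7 + G)**2 = (-7 - 86)**2 = (-93)**2 = 8649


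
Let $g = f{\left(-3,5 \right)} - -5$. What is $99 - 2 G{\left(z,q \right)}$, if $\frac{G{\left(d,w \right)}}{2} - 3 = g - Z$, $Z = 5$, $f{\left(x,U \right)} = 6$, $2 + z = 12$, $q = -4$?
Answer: $63$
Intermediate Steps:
$z = 10$ ($z = -2 + 12 = 10$)
$g = 11$ ($g = 6 - -5 = 6 + 5 = 11$)
$G{\left(d,w \right)} = 18$ ($G{\left(d,w \right)} = 6 + 2 \left(11 - 5\right) = 6 + 2 \cdot 6 = 6 + 12 = 18$)
$99 - 2 G{\left(z,q \right)} = 99 - 36 = 63$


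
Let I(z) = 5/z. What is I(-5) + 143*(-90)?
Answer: -12871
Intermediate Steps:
I(-5) + 143*(-90) = 5/(-5) + 143*(-90) = 5*(-⅕) - 12870 = -1 - 12870 = -12871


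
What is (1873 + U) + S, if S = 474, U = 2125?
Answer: 4472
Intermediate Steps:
(1873 + U) + S = (1873 + 2125) + 474 = 3998 + 474 = 4472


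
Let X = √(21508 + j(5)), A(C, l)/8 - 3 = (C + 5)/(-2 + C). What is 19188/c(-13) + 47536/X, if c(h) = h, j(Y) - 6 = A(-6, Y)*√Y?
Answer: -1476 + 47536/√(21514 + 25*√5) ≈ -1152.3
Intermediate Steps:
A(C, l) = 24 + 8*(5 + C)/(-2 + C) (A(C, l) = 24 + 8*((C + 5)/(-2 + C)) = 24 + 8*((5 + C)/(-2 + C)) = 24 + 8*(5 + C)/(-2 + C))
j(Y) = 6 + 25*√Y (j(Y) = 6 + (8*(-1 + 4*(-6))/(-2 - 6))*√Y = 6 + (8*(-1 - 24)/(-8))*√Y = 6 + (8*(-⅛)*(-25))*√Y = 6 + 25*√Y)
X = √(21514 + 25*√5) (X = √(21508 + (6 + 25*√5)) = √(21514 + 25*√5) ≈ 146.87)
19188/c(-13) + 47536/X = 19188/(-13) + 47536/(√(21514 + 25*√5)) = 19188*(-1/13) + 47536/√(21514 + 25*√5) = -1476 + 47536/√(21514 + 25*√5)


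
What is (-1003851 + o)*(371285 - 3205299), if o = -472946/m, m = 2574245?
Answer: 7323542473734260174/2574245 ≈ 2.8449e+12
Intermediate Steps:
o = -472946/2574245 ≈ -0.18372
(-1003851 + o)*(371285 - 3205299) = (-1003851 - 472946/2574245)*(371285 - 3205299) = -2584158890441/2574245*(-2834014) = 7323542473734260174/2574245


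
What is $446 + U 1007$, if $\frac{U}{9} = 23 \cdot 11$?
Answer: $2293385$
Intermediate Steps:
$U = 2277$ ($U = 9 \cdot 23 \cdot 11 = 9 \cdot 253 = 2277$)
$446 + U 1007 = 446 + 2277 \cdot 1007 = 446 + 2292939 = 2293385$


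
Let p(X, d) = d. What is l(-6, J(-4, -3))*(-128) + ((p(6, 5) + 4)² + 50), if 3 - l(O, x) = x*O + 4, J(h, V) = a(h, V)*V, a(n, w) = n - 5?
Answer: -20477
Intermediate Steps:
a(n, w) = -5 + n
J(h, V) = V*(-5 + h) (J(h, V) = (-5 + h)*V = V*(-5 + h))
l(O, x) = -1 - O*x (l(O, x) = 3 - (x*O + 4) = 3 - (O*x + 4) = 3 - (4 + O*x) = 3 + (-4 - O*x) = -1 - O*x)
l(-6, J(-4, -3))*(-128) + ((p(6, 5) + 4)² + 50) = (-1 - 1*(-6)*(-3*(-5 - 4)))*(-128) + ((5 + 4)² + 50) = (-1 - 1*(-6)*(-3*(-9)))*(-128) + (9² + 50) = (-1 - 1*(-6)*27)*(-128) + (81 + 50) = (-1 + 162)*(-128) + 131 = 161*(-128) + 131 = -20608 + 131 = -20477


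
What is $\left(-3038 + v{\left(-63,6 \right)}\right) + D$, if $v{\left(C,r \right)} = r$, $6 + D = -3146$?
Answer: $-6184$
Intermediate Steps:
$D = -3152$ ($D = -6 - 3146 = -3152$)
$\left(-3038 + v{\left(-63,6 \right)}\right) + D = \left(-3038 + 6\right) - 3152 = -3032 - 3152 = -6184$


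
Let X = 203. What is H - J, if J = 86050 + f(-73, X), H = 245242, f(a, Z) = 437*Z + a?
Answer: 70554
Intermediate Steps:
f(a, Z) = a + 437*Z
J = 174688 (J = 86050 + (-73 + 437*203) = 86050 + (-73 + 88711) = 86050 + 88638 = 174688)
H - J = 245242 - 1*174688 = 245242 - 174688 = 70554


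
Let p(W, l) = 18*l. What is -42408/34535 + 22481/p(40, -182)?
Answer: -915309943/113136660 ≈ -8.0903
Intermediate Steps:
-42408/34535 + 22481/p(40, -182) = -42408/34535 + 22481/((18*(-182))) = -42408*1/34535 + 22481/(-3276) = -42408/34535 + 22481*(-1/3276) = -42408/34535 - 22481/3276 = -915309943/113136660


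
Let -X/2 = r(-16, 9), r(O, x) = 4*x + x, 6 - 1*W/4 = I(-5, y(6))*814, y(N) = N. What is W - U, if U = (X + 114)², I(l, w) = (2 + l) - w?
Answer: 28752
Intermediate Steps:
I(l, w) = 2 + l - w
W = 29328 (W = 24 - 4*(2 - 5 - 1*6)*814 = 24 - 4*(2 - 5 - 6)*814 = 24 - (-36)*814 = 24 - 4*(-7326) = 24 + 29304 = 29328)
r(O, x) = 5*x
X = -90 (X = -10*9 = -2*45 = -90)
U = 576 (U = (-90 + 114)² = 24² = 576)
W - U = 29328 - 1*576 = 29328 - 576 = 28752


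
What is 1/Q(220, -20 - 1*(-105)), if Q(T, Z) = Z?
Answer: 1/85 ≈ 0.011765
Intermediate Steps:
1/Q(220, -20 - 1*(-105)) = 1/(-20 - 1*(-105)) = 1/(-20 + 105) = 1/85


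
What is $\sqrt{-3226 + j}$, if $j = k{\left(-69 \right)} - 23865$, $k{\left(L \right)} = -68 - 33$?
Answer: $2 i \sqrt{6798} \approx 164.9 i$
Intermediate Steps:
$k{\left(L \right)} = -101$
$j = -23966$ ($j = -101 - 23865 = -23966$)
$\sqrt{-3226 + j} = \sqrt{-3226 - 23966} = \sqrt{-27192} = 2 i \sqrt{6798}$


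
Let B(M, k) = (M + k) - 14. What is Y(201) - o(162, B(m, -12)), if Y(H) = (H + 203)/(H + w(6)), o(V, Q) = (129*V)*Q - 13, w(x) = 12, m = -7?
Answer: 146895215/213 ≈ 6.8965e+5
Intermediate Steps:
B(M, k) = -14 + M + k
o(V, Q) = -13 + 129*Q*V (o(V, Q) = 129*Q*V - 13 = -13 + 129*Q*V)
Y(H) = (203 + H)/(12 + H) (Y(H) = (H + 203)/(H + 12) = (203 + H)/(12 + H))
Y(201) - o(162, B(m, -12)) = (203 + 201)/(12 + 201) - (-13 + 129*(-14 - 7 - 12)*162) = 404/213 - (-13 + 129*(-33)*162) = (1/213)*404 - (-13 - 689634) = 404/213 - 1*(-689647) = 404/213 + 689647 = 146895215/213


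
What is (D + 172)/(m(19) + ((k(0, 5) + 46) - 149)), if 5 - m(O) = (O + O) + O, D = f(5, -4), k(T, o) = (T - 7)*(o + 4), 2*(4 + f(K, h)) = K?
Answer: -341/436 ≈ -0.78211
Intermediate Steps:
f(K, h) = -4 + K/2
k(T, o) = (-7 + T)*(4 + o)
D = -3/2 (D = -4 + (1/2)*5 = -4 + 5/2 = -3/2 ≈ -1.5000)
m(O) = 5 - 3*O (m(O) = 5 - ((O + O) + O) = 5 - (2*O + O) = 5 - 3*O)
(D + 172)/(m(19) + ((k(0, 5) + 46) - 149)) = (-3/2 + 172)/((5 - 3*19) + (((-28 - 7*5 + 4*0 + 0*5) + 46) - 149)) = 341/(2*((5 - 57) + (((-28 - 35 + 0 + 0) + 46) - 149))) = 341/(2*(-52 + ((-63 + 46) - 149))) = 341/(2*(-52 + (-17 - 149))) = 341/(2*(-52 - 166)) = (341/2)/(-218) = (341/2)*(-1/218) = -341/436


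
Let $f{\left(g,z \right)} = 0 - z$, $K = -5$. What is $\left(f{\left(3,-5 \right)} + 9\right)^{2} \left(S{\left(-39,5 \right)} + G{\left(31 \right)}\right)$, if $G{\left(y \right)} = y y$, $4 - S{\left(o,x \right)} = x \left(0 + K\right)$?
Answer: $194040$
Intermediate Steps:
$S{\left(o,x \right)} = 4 + 5 x$ ($S{\left(o,x \right)} = 4 - x \left(0 - 5\right) = 4 - x \left(-5\right) = 4 - - 5 x = 4 + 5 x$)
$G{\left(y \right)} = y^{2}$
$f{\left(g,z \right)} = - z$
$\left(f{\left(3,-5 \right)} + 9\right)^{2} \left(S{\left(-39,5 \right)} + G{\left(31 \right)}\right) = \left(\left(-1\right) \left(-5\right) + 9\right)^{2} \left(\left(4 + 5 \cdot 5\right) + 31^{2}\right) = \left(5 + 9\right)^{2} \left(\left(4 + 25\right) + 961\right) = 14^{2} \left(29 + 961\right) = 196 \cdot 990 = 194040$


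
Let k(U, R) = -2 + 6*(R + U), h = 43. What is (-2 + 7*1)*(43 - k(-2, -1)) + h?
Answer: 358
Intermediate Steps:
k(U, R) = -2 + 6*R + 6*U (k(U, R) = -2 + (6*R + 6*U) = -2 + 6*R + 6*U)
(-2 + 7*1)*(43 - k(-2, -1)) + h = (-2 + 7*1)*(43 - (-2 + 6*(-1) + 6*(-2))) + 43 = (-2 + 7)*(43 - (-2 - 6 - 12)) + 43 = 5*(43 - 1*(-20)) + 43 = 5*(43 + 20) + 43 = 5*63 + 43 = 315 + 43 = 358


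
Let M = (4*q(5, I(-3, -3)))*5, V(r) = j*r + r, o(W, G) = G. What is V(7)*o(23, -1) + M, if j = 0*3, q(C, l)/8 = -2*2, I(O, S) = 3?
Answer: -647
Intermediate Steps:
q(C, l) = -32 (q(C, l) = 8*(-2*2) = 8*(-4) = -32)
j = 0
V(r) = r (V(r) = 0*r + r = 0 + r = r)
M = -640 (M = (4*(-32))*5 = -128*5 = -640)
V(7)*o(23, -1) + M = 7*(-1) - 640 = -7 - 640 = -647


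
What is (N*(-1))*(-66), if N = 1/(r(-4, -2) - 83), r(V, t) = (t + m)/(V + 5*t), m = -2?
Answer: -154/193 ≈ -0.79793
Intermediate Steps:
r(V, t) = (-2 + t)/(V + 5*t) (r(V, t) = (t - 2)/(V + 5*t) = (-2 + t)/(V + 5*t))
N = -7/579 (N = 1/((-2 - 2)/(-4 + 5*(-2)) - 83) = 1/(-4/(-4 - 10) - 83) = 1/(-4/(-14) - 83) = 1/(-1/14*(-4) - 83) = 1/(2/7 - 83) = 1/(-579/7) = -7/579 ≈ -0.012090)
(N*(-1))*(-66) = -7/579*(-1)*(-66) = (7/579)*(-66) = -154/193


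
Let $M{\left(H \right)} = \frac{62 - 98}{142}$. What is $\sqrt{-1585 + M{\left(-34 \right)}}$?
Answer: $\frac{7 i \sqrt{163087}}{71} \approx 39.815 i$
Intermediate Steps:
$M{\left(H \right)} = - \frac{18}{71}$ ($M{\left(H \right)} = \left(62 - 98\right) \frac{1}{142} = \left(-36\right) \frac{1}{142} = - \frac{18}{71}$)
$\sqrt{-1585 + M{\left(-34 \right)}} = \sqrt{-1585 - \frac{18}{71}} = \sqrt{- \frac{112553}{71}} = \frac{7 i \sqrt{163087}}{71}$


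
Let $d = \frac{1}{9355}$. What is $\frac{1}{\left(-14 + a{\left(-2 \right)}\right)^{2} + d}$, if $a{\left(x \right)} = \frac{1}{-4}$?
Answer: $\frac{149680}{30394411} \approx 0.0049246$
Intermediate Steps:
$a{\left(x \right)} = - \frac{1}{4}$
$d = \frac{1}{9355} \approx 0.00010689$
$\frac{1}{\left(-14 + a{\left(-2 \right)}\right)^{2} + d} = \frac{1}{\left(-14 - \frac{1}{4}\right)^{2} + \frac{1}{9355}} = \frac{1}{\left(- \frac{57}{4}\right)^{2} + \frac{1}{9355}} = \frac{1}{\frac{3249}{16} + \frac{1}{9355}} = \frac{1}{\frac{30394411}{149680}} = \frac{149680}{30394411}$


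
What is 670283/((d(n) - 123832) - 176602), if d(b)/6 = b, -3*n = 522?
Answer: -670283/301478 ≈ -2.2233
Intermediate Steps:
n = -174 (n = -⅓*522 = -174)
d(b) = 6*b
670283/((d(n) - 123832) - 176602) = 670283/((6*(-174) - 123832) - 176602) = 670283/((-1044 - 123832) - 176602) = 670283/(-124876 - 176602) = 670283/(-301478) = 670283*(-1/301478) = -670283/301478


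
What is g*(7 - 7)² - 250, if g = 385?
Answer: -250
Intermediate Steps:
g*(7 - 7)² - 250 = 385*(7 - 7)² - 250 = 385*0² - 250 = 385*0 - 250 = 0 - 250 = -250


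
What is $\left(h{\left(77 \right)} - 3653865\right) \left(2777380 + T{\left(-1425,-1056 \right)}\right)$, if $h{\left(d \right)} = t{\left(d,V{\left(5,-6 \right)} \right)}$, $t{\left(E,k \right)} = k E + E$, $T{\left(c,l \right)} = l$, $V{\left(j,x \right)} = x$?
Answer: $-10145381977000$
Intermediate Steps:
$t{\left(E,k \right)} = E + E k$ ($t{\left(E,k \right)} = E k + E = E + E k$)
$h{\left(d \right)} = - 5 d$ ($h{\left(d \right)} = d \left(1 - 6\right) = d \left(-5\right) = - 5 d$)
$\left(h{\left(77 \right)} - 3653865\right) \left(2777380 + T{\left(-1425,-1056 \right)}\right) = \left(\left(-5\right) 77 - 3653865\right) \left(2777380 - 1056\right) = \left(-385 - 3653865\right) 2776324 = \left(-3654250\right) 2776324 = -10145381977000$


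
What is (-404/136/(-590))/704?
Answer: 101/14122240 ≈ 7.1518e-6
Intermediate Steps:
(-404/136/(-590))/704 = (-404*1/136*(-1/590))*(1/704) = -101/34*(-1/590)*(1/704) = (101/20060)*(1/704) = 101/14122240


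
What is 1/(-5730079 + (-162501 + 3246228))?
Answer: -1/2646352 ≈ -3.7788e-7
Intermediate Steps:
1/(-5730079 + (-162501 + 3246228)) = 1/(-5730079 + 3083727) = 1/(-2646352) = -1/2646352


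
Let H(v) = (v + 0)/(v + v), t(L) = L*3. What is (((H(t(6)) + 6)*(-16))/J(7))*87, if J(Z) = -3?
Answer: 3016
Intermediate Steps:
t(L) = 3*L
H(v) = ½ (H(v) = v/((2*v)) = v*(1/(2*v)) = ½)
(((H(t(6)) + 6)*(-16))/J(7))*87 = (((½ + 6)*(-16))/(-3))*87 = (((13/2)*(-16))*(-⅓))*87 = -104*(-⅓)*87 = (104/3)*87 = 3016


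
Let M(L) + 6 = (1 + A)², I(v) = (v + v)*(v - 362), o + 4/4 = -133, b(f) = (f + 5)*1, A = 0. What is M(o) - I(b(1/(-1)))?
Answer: 2859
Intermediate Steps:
b(f) = 5 + f (b(f) = (5 + f)*1 = 5 + f)
o = -134 (o = -1 - 133 = -134)
I(v) = 2*v*(-362 + v) (I(v) = (2*v)*(-362 + v) = 2*v*(-362 + v))
M(L) = -5 (M(L) = -6 + (1 + 0)² = -6 + 1² = -6 + 1 = -5)
M(o) - I(b(1/(-1))) = -5 - 2*(5 + 1/(-1))*(-362 + (5 + 1/(-1))) = -5 - 2*(5 - 1)*(-362 + (5 - 1)) = -5 - 2*4*(-362 + 4) = -5 - 2*4*(-358) = -5 - 1*(-2864) = -5 + 2864 = 2859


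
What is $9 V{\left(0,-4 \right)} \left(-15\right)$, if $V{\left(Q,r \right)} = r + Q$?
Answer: $540$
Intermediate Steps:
$V{\left(Q,r \right)} = Q + r$
$9 V{\left(0,-4 \right)} \left(-15\right) = 9 \left(0 - 4\right) \left(-15\right) = 9 \left(-4\right) \left(-15\right) = \left(-36\right) \left(-15\right) = 540$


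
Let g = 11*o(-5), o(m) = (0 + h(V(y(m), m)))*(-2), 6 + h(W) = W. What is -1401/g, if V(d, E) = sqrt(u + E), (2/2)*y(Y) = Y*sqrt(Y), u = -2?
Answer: -4203/473 - 1401*I*sqrt(7)/946 ≈ -8.8858 - 3.9183*I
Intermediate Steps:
y(Y) = Y**(3/2) (y(Y) = Y*sqrt(Y) = Y**(3/2))
V(d, E) = sqrt(-2 + E)
h(W) = -6 + W
o(m) = 12 - 2*sqrt(-2 + m) (o(m) = (0 + (-6 + sqrt(-2 + m)))*(-2) = (-6 + sqrt(-2 + m))*(-2) = 12 - 2*sqrt(-2 + m))
g = 132 - 22*I*sqrt(7) (g = 11*(12 - 2*sqrt(-2 - 5)) = 11*(12 - 2*I*sqrt(7)) = 132 - 22*I*sqrt(7) ≈ 132.0 - 58.207*I)
-1401/g = -1401/(132 - 22*I*sqrt(7))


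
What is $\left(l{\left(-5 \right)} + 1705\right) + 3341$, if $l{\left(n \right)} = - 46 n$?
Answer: $5276$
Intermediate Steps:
$\left(l{\left(-5 \right)} + 1705\right) + 3341 = \left(\left(-46\right) \left(-5\right) + 1705\right) + 3341 = \left(230 + 1705\right) + 3341 = 1935 + 3341 = 5276$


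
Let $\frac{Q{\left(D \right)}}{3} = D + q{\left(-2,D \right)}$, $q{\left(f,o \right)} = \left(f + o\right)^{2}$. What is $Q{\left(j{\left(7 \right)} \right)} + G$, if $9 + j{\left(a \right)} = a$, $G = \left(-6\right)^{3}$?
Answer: $-174$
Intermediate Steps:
$G = -216$
$j{\left(a \right)} = -9 + a$
$Q{\left(D \right)} = 3 D + 3 \left(-2 + D\right)^{2}$ ($Q{\left(D \right)} = 3 \left(D + \left(-2 + D\right)^{2}\right) = 3 D + 3 \left(-2 + D\right)^{2}$)
$Q{\left(j{\left(7 \right)} \right)} + G = \left(3 \left(-9 + 7\right) + 3 \left(-2 + \left(-9 + 7\right)\right)^{2}\right) - 216 = \left(3 \left(-2\right) + 3 \left(-2 - 2\right)^{2}\right) - 216 = \left(-6 + 3 \left(-4\right)^{2}\right) - 216 = \left(-6 + 3 \cdot 16\right) - 216 = \left(-6 + 48\right) - 216 = 42 - 216 = -174$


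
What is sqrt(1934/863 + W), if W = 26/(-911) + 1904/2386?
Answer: 2*sqrt(662084227215367529)/937928249 ≈ 1.7351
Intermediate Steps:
W = 836254/1086823 (W = 26*(-1/911) + 1904*(1/2386) = -26/911 + 952/1193 = 836254/1086823 ≈ 0.76945)
sqrt(1934/863 + W) = sqrt(1934/863 + 836254/1086823) = sqrt(2823602884/937928249) = 2*sqrt(662084227215367529)/937928249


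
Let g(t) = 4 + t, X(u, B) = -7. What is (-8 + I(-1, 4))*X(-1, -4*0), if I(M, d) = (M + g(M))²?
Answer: 28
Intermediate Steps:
I(M, d) = (4 + 2*M)² (I(M, d) = (M + (4 + M))² = (4 + 2*M)²)
(-8 + I(-1, 4))*X(-1, -4*0) = (-8 + 4*(2 - 1)²)*(-7) = (-8 + 4*1²)*(-7) = (-8 + 4*1)*(-7) = (-8 + 4)*(-7) = -4*(-7) = 28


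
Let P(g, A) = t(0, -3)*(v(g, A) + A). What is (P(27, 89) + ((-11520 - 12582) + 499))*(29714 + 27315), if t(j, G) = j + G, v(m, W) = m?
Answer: -1365901579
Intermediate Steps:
t(j, G) = G + j
P(g, A) = -3*A - 3*g (P(g, A) = (-3 + 0)*(g + A) = -3*(A + g) = -3*A - 3*g)
(P(27, 89) + ((-11520 - 12582) + 499))*(29714 + 27315) = ((-3*89 - 3*27) + ((-11520 - 12582) + 499))*(29714 + 27315) = ((-267 - 81) + (-24102 + 499))*57029 = (-348 - 23603)*57029 = -23951*57029 = -1365901579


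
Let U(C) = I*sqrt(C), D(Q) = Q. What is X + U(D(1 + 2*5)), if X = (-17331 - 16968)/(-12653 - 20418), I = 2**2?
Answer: 34299/33071 + 4*sqrt(11) ≈ 14.304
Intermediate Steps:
I = 4
U(C) = 4*sqrt(C)
X = 34299/33071 (X = -34299/(-33071) = -34299*(-1/33071) = 34299/33071 ≈ 1.0371)
X + U(D(1 + 2*5)) = 34299/33071 + 4*sqrt(1 + 2*5) = 34299/33071 + 4*sqrt(1 + 10) = 34299/33071 + 4*sqrt(11)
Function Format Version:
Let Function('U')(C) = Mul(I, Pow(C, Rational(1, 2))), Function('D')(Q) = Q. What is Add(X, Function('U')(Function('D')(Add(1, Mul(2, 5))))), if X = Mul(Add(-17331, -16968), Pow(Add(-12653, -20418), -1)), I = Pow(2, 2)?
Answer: Add(Rational(34299, 33071), Mul(4, Pow(11, Rational(1, 2)))) ≈ 14.304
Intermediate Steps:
I = 4
Function('U')(C) = Mul(4, Pow(C, Rational(1, 2)))
X = Rational(34299, 33071) (X = Mul(-34299, Pow(-33071, -1)) = Mul(-34299, Rational(-1, 33071)) = Rational(34299, 33071) ≈ 1.0371)
Add(X, Function('U')(Function('D')(Add(1, Mul(2, 5))))) = Add(Rational(34299, 33071), Mul(4, Pow(Add(1, Mul(2, 5)), Rational(1, 2)))) = Add(Rational(34299, 33071), Mul(4, Pow(Add(1, 10), Rational(1, 2)))) = Add(Rational(34299, 33071), Mul(4, Pow(11, Rational(1, 2))))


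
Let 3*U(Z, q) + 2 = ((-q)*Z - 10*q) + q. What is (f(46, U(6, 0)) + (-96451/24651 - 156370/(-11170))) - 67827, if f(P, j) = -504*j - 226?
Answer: -1864321171819/27535167 ≈ -67707.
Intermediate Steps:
U(Z, q) = -⅔ - 3*q - Z*q/3 (U(Z, q) = -⅔ + (((-q)*Z - 10*q) + q)/3 = -⅔ + ((-Z*q - 10*q) + q)/3 = -⅔ + ((-10*q - Z*q) + q)/3 = -⅔ + (-9*q - Z*q)/3 = -⅔ + (-3*q - Z*q/3) = -⅔ - 3*q - Z*q/3)
f(P, j) = -226 - 504*j
(f(46, U(6, 0)) + (-96451/24651 - 156370/(-11170))) - 67827 = ((-226 - 504*(-⅔ - 3*0 - ⅓*6*0)) + (-96451/24651 - 156370/(-11170))) - 67827 = ((-226 - 504*(-⅔ + 0 + 0)) + (-96451*1/24651 - 156370*(-1/11170))) - 67827 = ((-226 - 504*(-⅔)) + (-96451/24651 + 15637/1117)) - 67827 = ((-226 + 336) + 277731920/27535167) - 67827 = (110 + 277731920/27535167) - 67827 = 3306600290/27535167 - 67827 = -1864321171819/27535167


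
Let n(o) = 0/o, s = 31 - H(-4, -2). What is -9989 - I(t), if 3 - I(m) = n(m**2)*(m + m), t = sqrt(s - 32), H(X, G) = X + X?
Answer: -9992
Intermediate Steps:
H(X, G) = 2*X
s = 39 (s = 31 - 2*(-4) = 31 - 1*(-8) = 31 + 8 = 39)
n(o) = 0
t = sqrt(7) (t = sqrt(39 - 32) = sqrt(7) ≈ 2.6458)
I(m) = 3 (I(m) = 3 - 0*(m + m) = 3 - 0*2*m = 3 - 1*0 = 3 + 0 = 3)
-9989 - I(t) = -9989 - 1*3 = -9989 - 3 = -9992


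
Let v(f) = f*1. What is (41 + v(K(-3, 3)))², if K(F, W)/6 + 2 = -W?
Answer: 121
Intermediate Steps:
K(F, W) = -12 - 6*W (K(F, W) = -12 + 6*(-W) = -12 - 6*W)
v(f) = f
(41 + v(K(-3, 3)))² = (41 + (-12 - 6*3))² = (41 + (-12 - 18))² = (41 - 30)² = 11² = 121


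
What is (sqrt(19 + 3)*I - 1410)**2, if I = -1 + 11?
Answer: 1990300 - 28200*sqrt(22) ≈ 1.8580e+6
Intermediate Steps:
I = 10
(sqrt(19 + 3)*I - 1410)**2 = (sqrt(19 + 3)*10 - 1410)**2 = (sqrt(22)*10 - 1410)**2 = (10*sqrt(22) - 1410)**2 = (-1410 + 10*sqrt(22))**2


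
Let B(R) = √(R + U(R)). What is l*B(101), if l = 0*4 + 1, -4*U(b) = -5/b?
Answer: √4121709/202 ≈ 10.050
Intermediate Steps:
U(b) = 5/(4*b) (U(b) = -(-5)/(4*b) = 5/(4*b))
l = 1 (l = 0 + 1 = 1)
B(R) = √(R + 5/(4*R))
l*B(101) = 1*(√(4*101 + 5/101)/2) = 1*(√(404 + 5*(1/101))/2) = 1*(√(404 + 5/101)/2) = 1*(√(40809/101)/2) = 1*((√4121709/101)/2) = 1*(√4121709/202) = √4121709/202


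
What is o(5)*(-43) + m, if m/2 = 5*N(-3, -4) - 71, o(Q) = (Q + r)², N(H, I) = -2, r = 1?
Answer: -1710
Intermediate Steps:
o(Q) = (1 + Q)² (o(Q) = (Q + 1)² = (1 + Q)²)
m = -162 (m = 2*(5*(-2) - 71) = 2*(-10 - 71) = 2*(-81) = -162)
o(5)*(-43) + m = (1 + 5)²*(-43) - 162 = 6²*(-43) - 162 = 36*(-43) - 162 = -1548 - 162 = -1710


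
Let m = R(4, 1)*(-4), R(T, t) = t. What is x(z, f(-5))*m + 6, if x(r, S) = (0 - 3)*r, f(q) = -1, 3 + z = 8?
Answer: 66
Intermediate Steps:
z = 5 (z = -3 + 8 = 5)
x(r, S) = -3*r
m = -4 (m = 1*(-4) = -4)
x(z, f(-5))*m + 6 = -3*5*(-4) + 6 = -15*(-4) + 6 = 60 + 6 = 66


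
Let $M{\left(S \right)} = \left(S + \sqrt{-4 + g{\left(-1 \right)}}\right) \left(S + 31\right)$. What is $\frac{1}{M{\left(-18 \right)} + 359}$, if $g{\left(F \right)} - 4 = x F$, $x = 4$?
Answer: $\frac{125}{16301} - \frac{26 i}{16301} \approx 0.0076682 - 0.001595 i$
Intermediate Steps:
$g{\left(F \right)} = 4 + 4 F$
$M{\left(S \right)} = \left(31 + S\right) \left(S + 2 i\right)$ ($M{\left(S \right)} = \left(S + \sqrt{-4 + \left(4 + 4 \left(-1\right)\right)}\right) \left(S + 31\right) = \left(S + \sqrt{-4 + \left(4 - 4\right)}\right) \left(31 + S\right) = \left(S + \sqrt{-4 + 0}\right) \left(31 + S\right) = \left(S + \sqrt{-4}\right) \left(31 + S\right) = \left(S + 2 i\right) \left(31 + S\right) = \left(31 + S\right) \left(S + 2 i\right)$)
$\frac{1}{M{\left(-18 \right)} + 359} = \frac{1}{\left(\left(-18\right)^{2} + 62 i - 18 \left(31 + 2 i\right)\right) + 359} = \frac{1}{\left(324 + 62 i - \left(558 + 36 i\right)\right) + 359} = \frac{1}{\left(-234 + 26 i\right) + 359} = \frac{1}{125 + 26 i} = \frac{125 - 26 i}{16301}$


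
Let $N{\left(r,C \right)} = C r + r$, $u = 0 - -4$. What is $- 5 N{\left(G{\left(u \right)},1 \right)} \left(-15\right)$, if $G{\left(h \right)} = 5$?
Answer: $750$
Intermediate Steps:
$u = 4$ ($u = 0 + 4 = 4$)
$N{\left(r,C \right)} = r + C r$
$- 5 N{\left(G{\left(u \right)},1 \right)} \left(-15\right) = - 5 \cdot 5 \left(1 + 1\right) \left(-15\right) = - 5 \cdot 5 \cdot 2 \left(-15\right) = \left(-5\right) 10 \left(-15\right) = \left(-50\right) \left(-15\right) = 750$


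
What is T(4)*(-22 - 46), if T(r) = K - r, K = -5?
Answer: 612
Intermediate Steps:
T(r) = -5 - r
T(4)*(-22 - 46) = (-5 - 1*4)*(-22 - 46) = (-5 - 4)*(-68) = -9*(-68) = 612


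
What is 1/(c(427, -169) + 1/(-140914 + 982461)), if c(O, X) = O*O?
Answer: 841547/153438422964 ≈ 5.4846e-6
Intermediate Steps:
c(O, X) = O**2
1/(c(427, -169) + 1/(-140914 + 982461)) = 1/(427**2 + 1/(-140914 + 982461)) = 1/(182329 + 1/841547) = 1/(153438422964/841547) = 841547/153438422964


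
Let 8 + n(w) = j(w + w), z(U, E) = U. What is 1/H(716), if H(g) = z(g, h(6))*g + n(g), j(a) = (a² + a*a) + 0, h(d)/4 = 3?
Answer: 1/4613896 ≈ 2.1674e-7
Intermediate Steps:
h(d) = 12 (h(d) = 4*3 = 12)
j(a) = 2*a² (j(a) = (a² + a²) + 0 = 2*a² + 0 = 2*a²)
n(w) = -8 + 8*w² (n(w) = -8 + 2*(w + w)² = -8 + 2*(2*w)² = -8 + 2*(4*w²) = -8 + 8*w²)
H(g) = -8 + 9*g² (H(g) = g*g + (-8 + 8*g²) = g² + (-8 + 8*g²) = -8 + 9*g²)
1/H(716) = 1/(-8 + 9*716²) = 1/(-8 + 9*512656) = 1/(-8 + 4613904) = 1/4613896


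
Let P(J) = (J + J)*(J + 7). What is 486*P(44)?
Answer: 2181168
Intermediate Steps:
P(J) = 2*J*(7 + J) (P(J) = (2*J)*(7 + J) = 2*J*(7 + J))
486*P(44) = 486*(2*44*(7 + 44)) = 486*(2*44*51) = 486*4488 = 2181168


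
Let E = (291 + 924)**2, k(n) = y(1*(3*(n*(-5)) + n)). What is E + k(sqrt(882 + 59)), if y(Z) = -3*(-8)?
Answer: 1476249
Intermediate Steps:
y(Z) = 24
k(n) = 24
E = 1476225 (E = 1215**2 = 1476225)
E + k(sqrt(882 + 59)) = 1476225 + 24 = 1476249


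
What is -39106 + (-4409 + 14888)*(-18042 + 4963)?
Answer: -137093947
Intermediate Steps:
-39106 + (-4409 + 14888)*(-18042 + 4963) = -39106 + 10479*(-13079) = -39106 - 137054841 = -137093947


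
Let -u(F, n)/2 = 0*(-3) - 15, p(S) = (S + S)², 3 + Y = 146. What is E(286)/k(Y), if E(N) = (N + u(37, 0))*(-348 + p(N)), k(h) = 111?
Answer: 103280176/111 ≈ 9.3045e+5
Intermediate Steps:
Y = 143 (Y = -3 + 146 = 143)
p(S) = 4*S² (p(S) = (2*S)² = 4*S²)
u(F, n) = 30 (u(F, n) = -2*(0*(-3) - 15) = -2*(0 - 15) = -2*(-15) = 30)
E(N) = (-348 + 4*N²)*(30 + N) (E(N) = (N + 30)*(-348 + 4*N²) = (30 + N)*(-348 + 4*N²) = (-348 + 4*N²)*(30 + N))
E(286)/k(Y) = (-10440 - 348*286 + 4*286³ + 120*286²)/111 = (-10440 - 99528 + 4*23393656 + 120*81796)*(1/111) = (-10440 - 99528 + 93574624 + 9815520)*(1/111) = 103280176*(1/111) = 103280176/111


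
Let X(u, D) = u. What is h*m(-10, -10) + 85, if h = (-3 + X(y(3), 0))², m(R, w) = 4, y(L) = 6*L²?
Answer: 10489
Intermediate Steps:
h = 2601 (h = (-3 + 6*3²)² = (-3 + 6*9)² = (-3 + 54)² = 51² = 2601)
h*m(-10, -10) + 85 = 2601*4 + 85 = 10404 + 85 = 10489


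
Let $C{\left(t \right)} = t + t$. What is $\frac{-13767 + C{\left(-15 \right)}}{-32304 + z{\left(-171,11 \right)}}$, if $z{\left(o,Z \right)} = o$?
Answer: $\frac{4599}{10825} \approx 0.42485$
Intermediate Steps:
$C{\left(t \right)} = 2 t$
$\frac{-13767 + C{\left(-15 \right)}}{-32304 + z{\left(-171,11 \right)}} = \frac{-13767 + 2 \left(-15\right)}{-32304 - 171} = \frac{-13767 - 30}{-32475} = \left(-13797\right) \left(- \frac{1}{32475}\right) = \frac{4599}{10825}$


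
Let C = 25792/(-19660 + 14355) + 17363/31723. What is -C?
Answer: 726088901/168290515 ≈ 4.3145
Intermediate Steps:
C = -726088901/168290515 (C = 25792/(-5305) + 17363*(1/31723) = 25792*(-1/5305) + 17363/31723 = -25792/5305 + 17363/31723 = -726088901/168290515 ≈ -4.3145)
-C = -1*(-726088901/168290515) = 726088901/168290515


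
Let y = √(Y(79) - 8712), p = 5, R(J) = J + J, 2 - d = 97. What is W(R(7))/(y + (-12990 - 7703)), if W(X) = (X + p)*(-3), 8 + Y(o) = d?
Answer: 1179501/428209064 + 57*I*√8815/428209064 ≈ 0.0027545 + 1.2498e-5*I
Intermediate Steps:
d = -95 (d = 2 - 1*97 = 2 - 97 = -95)
R(J) = 2*J
Y(o) = -103 (Y(o) = -8 - 95 = -103)
W(X) = -15 - 3*X (W(X) = (X + 5)*(-3) = (5 + X)*(-3) = -15 - 3*X)
y = I*√8815 (y = √(-103 - 8712) = √(-8815) = I*√8815 ≈ 93.888*I)
W(R(7))/(y + (-12990 - 7703)) = (-15 - 6*7)/(I*√8815 + (-12990 - 7703)) = (-15 - 3*14)/(I*√8815 - 20693) = (-15 - 42)/(-20693 + I*√8815) = -57/(-20693 + I*√8815)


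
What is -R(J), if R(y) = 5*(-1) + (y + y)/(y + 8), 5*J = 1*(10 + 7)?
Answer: 251/57 ≈ 4.4035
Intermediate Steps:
J = 17/5 (J = (1*(10 + 7))/5 = (1*17)/5 = (⅕)*17 = 17/5 ≈ 3.4000)
R(y) = -5 + 2*y/(8 + y) (R(y) = -5 + (2*y)/(8 + y) = -5 + 2*y/(8 + y))
-R(J) = -(-40 - 3*17/5)/(8 + 17/5) = -(-40 - 51/5)/57/5 = -5*(-251)/(57*5) = -1*(-251/57) = 251/57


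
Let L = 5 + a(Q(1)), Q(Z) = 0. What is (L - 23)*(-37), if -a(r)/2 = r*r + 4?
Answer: 962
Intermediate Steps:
a(r) = -8 - 2*r**2 (a(r) = -2*(r*r + 4) = -2*(r**2 + 4) = -2*(4 + r**2) = -8 - 2*r**2)
L = -3 (L = 5 + (-8 - 2*0**2) = 5 + (-8 - 2*0) = 5 + (-8 + 0) = 5 - 8 = -3)
(L - 23)*(-37) = (-3 - 23)*(-37) = -26*(-37) = 962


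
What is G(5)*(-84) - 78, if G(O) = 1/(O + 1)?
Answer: -92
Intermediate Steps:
G(O) = 1/(1 + O)
G(5)*(-84) - 78 = -84/(1 + 5) - 78 = -84/6 - 78 = (1/6)*(-84) - 78 = -14 - 78 = -92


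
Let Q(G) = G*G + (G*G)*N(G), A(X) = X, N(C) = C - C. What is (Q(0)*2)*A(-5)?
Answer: 0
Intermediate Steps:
N(C) = 0
Q(G) = G² (Q(G) = G*G + (G*G)*0 = G² + G²*0 = G² + 0 = G²)
(Q(0)*2)*A(-5) = (0²*2)*(-5) = (0*2)*(-5) = 0*(-5) = 0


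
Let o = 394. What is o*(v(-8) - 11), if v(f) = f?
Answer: -7486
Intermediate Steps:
o*(v(-8) - 11) = 394*(-8 - 11) = 394*(-19) = -7486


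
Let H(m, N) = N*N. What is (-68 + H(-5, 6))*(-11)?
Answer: 352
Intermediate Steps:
H(m, N) = N²
(-68 + H(-5, 6))*(-11) = (-68 + 6²)*(-11) = (-68 + 36)*(-11) = -32*(-11) = 352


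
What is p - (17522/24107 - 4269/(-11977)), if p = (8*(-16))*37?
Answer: -1367735870481/288729539 ≈ -4737.1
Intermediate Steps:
p = -4736 (p = -128*37 = -4736)
p - (17522/24107 - 4269/(-11977)) = -4736 - (17522/24107 - 4269/(-11977)) = -4736 - (17522*(1/24107) - 4269*(-1/11977)) = -4736 - (17522/24107 + 4269/11977) = -4736 - 1*312773777/288729539 = -4736 - 312773777/288729539 = -1367735870481/288729539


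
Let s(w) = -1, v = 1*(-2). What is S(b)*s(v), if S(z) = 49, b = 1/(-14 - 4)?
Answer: -49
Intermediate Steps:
b = -1/18 (b = 1/(-18) = -1/18 ≈ -0.055556)
v = -2
S(b)*s(v) = 49*(-1) = -49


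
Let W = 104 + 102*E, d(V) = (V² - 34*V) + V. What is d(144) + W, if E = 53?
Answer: 21494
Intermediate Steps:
d(V) = V² - 33*V
W = 5510 (W = 104 + 102*53 = 104 + 5406 = 5510)
d(144) + W = 144*(-33 + 144) + 5510 = 144*111 + 5510 = 15984 + 5510 = 21494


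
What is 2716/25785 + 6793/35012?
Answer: 270250097/902784420 ≈ 0.29935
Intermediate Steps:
2716/25785 + 6793/35012 = 270250097/902784420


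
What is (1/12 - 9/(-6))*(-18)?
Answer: -57/2 ≈ -28.500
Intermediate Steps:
(1/12 - 9/(-6))*(-18) = (1*(1/12) - 9*(-⅙))*(-18) = (1/12 + 3/2)*(-18) = (19/12)*(-18) = -57/2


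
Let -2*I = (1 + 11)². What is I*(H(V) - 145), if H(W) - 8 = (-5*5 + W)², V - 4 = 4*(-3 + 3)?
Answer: -21888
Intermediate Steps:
V = 4 (V = 4 + 4*(-3 + 3) = 4 + 4*0 = 4 + 0 = 4)
H(W) = 8 + (-25 + W)² (H(W) = 8 + (-5*5 + W)² = 8 + (-25 + W)²)
I = -72 (I = -(1 + 11)²/2 = -½*12² = -½*144 = -72)
I*(H(V) - 145) = -72*((8 + (-25 + 4)²) - 145) = -72*((8 + (-21)²) - 145) = -72*((8 + 441) - 145) = -72*(449 - 145) = -72*304 = -21888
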